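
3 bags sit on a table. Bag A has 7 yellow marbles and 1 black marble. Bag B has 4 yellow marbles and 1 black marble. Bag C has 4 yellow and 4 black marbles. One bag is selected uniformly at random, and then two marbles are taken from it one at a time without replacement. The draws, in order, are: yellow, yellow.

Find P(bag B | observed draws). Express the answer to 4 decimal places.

0.3836

Compute the likelihood of the observed sequence for each case: P(data | bag A) = (7/8)(6/7) = 3/4; P(data | bag B) = (4/5)(3/4) = 3/5; P(data | bag C) = (4/8)(3/7) = 3/14.
Multiplying each by its prior: 1/3 · 3/4 = 1/4, 1/3 · 3/5 = 1/5, 1/3 · 3/14 = 1/14; summing to 73/140.
Hence P(bag B | data) = (1/5) / (73/140) = 28/73.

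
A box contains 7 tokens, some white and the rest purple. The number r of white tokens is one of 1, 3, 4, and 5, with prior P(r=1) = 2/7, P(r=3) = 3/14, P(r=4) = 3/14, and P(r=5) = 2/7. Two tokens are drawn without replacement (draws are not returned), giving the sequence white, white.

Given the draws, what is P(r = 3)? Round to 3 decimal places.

0.134

The likelihood of the observed sequence under each hypothesis: P(data | r = 1) = (1/7)(0/6) = 0; P(data | r = 3) = (3/7)(2/6) = 1/7; P(data | r = 4) = (4/7)(3/6) = 2/7; P(data | r = 5) = (5/7)(4/6) = 10/21.
Weighting by the prior gives 2/7 · 0 = 0, 3/14 · 1/7 = 3/98, 3/14 · 2/7 = 3/49, 2/7 · 10/21 = 20/147; these sum to 67/294.
So P(r = 3 | data) = (3/98) / (67/294) = 9/67.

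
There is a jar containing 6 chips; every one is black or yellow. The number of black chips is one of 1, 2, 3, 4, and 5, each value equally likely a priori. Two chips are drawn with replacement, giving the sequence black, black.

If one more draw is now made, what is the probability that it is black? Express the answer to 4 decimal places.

0.6818

Compute the likelihood of the observed sequence for each case: P(data | r = 1) = (1/6)(1/6) = 1/36; P(data | r = 2) = (2/6)(2/6) = 1/9; P(data | r = 3) = (3/6)(3/6) = 1/4; P(data | r = 4) = (4/6)(4/6) = 4/9; P(data | r = 5) = (5/6)(5/6) = 25/36.
Weighting by the prior gives 1/5 · 1/36 = 1/180, 1/5 · 1/9 = 1/45, 1/5 · 1/4 = 1/20, 1/5 · 4/9 = 4/45, 1/5 · 25/36 = 5/36; with total 11/36.
Normalising, the posterior is P(r = 1 | data) = 1/55, P(r = 2 | data) = 4/55, P(r = 3 | data) = 9/55, P(r = 4 | data) = 16/55, P(r = 5 | data) = 5/11.
So P(black next | data) = Σ P(black next | H) P(H | data) = (1/6)(1/55) + (1/3)(4/55) + (1/2)(9/55) + (2/3)(16/55) + (5/6)(5/11) = 15/22.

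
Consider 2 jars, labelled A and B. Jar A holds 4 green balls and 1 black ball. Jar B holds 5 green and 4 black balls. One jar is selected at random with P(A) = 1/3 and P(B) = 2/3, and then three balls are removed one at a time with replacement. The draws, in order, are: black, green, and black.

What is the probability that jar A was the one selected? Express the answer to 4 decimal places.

0.1272

Compute the likelihood of the observed sequence for each case: P(data | jar A) = (1/5)(4/5)(1/5) = 0.032; P(data | jar B) = (4/9)(5/9)(4/9) = 0.10974.
Weighting by the prior gives 1/3 · 0.032 = 0.010667, 2/3 · 0.10974 = 0.07316; these sum to 0.083826.
Therefore the posterior P(jar A | data) = (0.010667) / (0.083826) = 0.12725.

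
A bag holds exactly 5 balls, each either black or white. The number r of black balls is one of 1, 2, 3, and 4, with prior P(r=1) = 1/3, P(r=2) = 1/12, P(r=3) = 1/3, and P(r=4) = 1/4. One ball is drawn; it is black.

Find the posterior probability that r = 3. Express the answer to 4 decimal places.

0.4000

Compute the likelihood of this draw for each case: P(data | r = 1) = (1/5) = 1/5; P(data | r = 2) = (2/5) = 2/5; P(data | r = 3) = (3/5) = 3/5; P(data | r = 4) = (4/5) = 4/5.
The prior-weighted likelihoods are 1/3 · 1/5 = 1/15, 1/12 · 2/5 = 1/30, 1/3 · 3/5 = 1/5, 1/4 · 4/5 = 1/5; with total 1/2.
Hence P(r = 3 | data) = (1/5) / (1/2) = 2/5.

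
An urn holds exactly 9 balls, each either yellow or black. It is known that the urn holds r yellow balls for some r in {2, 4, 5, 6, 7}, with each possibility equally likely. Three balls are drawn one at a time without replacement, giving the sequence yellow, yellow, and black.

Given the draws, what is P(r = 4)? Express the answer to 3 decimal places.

Compute the likelihood of the observed sequence for each case: P(data | r = 2) = (2/9)(1/8)(7/7) = 1/36; P(data | r = 4) = (4/9)(3/8)(5/7) = 5/42; P(data | r = 5) = (5/9)(4/8)(4/7) = 10/63; P(data | r = 6) = (6/9)(5/8)(3/7) = 5/28; P(data | r = 7) = (7/9)(6/8)(2/7) = 1/6.
The prior-weighted likelihoods are 1/5 · 1/36 = 1/180, 1/5 · 5/42 = 1/42, 1/5 · 10/63 = 2/63, 1/5 · 5/28 = 1/28, 1/5 · 1/6 = 1/30; with total 41/315.
Therefore the posterior P(r = 4 | data) = (1/42) / (41/315) = 15/82.

0.183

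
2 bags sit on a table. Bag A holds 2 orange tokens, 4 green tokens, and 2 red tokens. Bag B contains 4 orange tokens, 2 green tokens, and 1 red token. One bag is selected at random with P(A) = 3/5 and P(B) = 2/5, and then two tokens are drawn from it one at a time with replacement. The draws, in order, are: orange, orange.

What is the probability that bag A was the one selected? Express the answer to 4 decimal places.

For each hypothesis, P(data | H) works out to: P(data | bag A) = (2/8)(2/8) = 0.0625; P(data | bag B) = (4/7)(4/7) = 0.32653.
The prior-weighted likelihoods are 3/5 · 0.0625 = 0.0375, 2/5 · 0.32653 = 0.13061; these sum to 0.16811.
Therefore the posterior P(bag A | data) = (0.0375) / (0.16811) = 0.22307.

0.2231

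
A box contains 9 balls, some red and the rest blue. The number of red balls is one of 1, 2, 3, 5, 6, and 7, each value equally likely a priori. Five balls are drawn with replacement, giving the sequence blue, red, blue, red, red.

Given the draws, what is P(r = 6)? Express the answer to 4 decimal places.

Under each hypothesis, the probability of the observed sequence is: P(data | r = 1) = (8/9)(1/9)(8/9)(1/9)(1/9) = 0.0010838; P(data | r = 2) = (7/9)(2/9)(7/9)(2/9)(2/9) = 0.0066386; P(data | r = 3) = (6/9)(3/9)(6/9)(3/9)(3/9) = 0.016461; P(data | r = 5) = (4/9)(5/9)(4/9)(5/9)(5/9) = 0.03387; P(data | r = 6) = (3/9)(6/9)(3/9)(6/9)(6/9) = 0.032922; P(data | r = 7) = (2/9)(7/9)(2/9)(7/9)(7/9) = 0.023235.
Weighting by the prior gives 1/6 · 0.0010838 = 0.00018064, 1/6 · 0.0066386 = 0.0011064, 1/6 · 0.016461 = 0.0027435, 1/6 · 0.03387 = 0.005645, 1/6 · 0.032922 = 0.005487, 1/6 · 0.023235 = 0.0038725; summing to 0.019035.
Hence P(r = 6 | data) = (0.005487) / (0.019035) = 0.28826.

0.2883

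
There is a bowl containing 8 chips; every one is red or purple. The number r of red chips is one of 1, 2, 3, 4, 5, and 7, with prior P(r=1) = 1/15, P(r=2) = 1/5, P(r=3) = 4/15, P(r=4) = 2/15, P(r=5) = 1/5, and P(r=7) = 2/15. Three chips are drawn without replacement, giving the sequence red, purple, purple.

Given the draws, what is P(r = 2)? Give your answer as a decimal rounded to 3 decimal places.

0.278

Compute the likelihood of the observed sequence for each case: P(data | r = 1) = (1/8)(7/7)(6/6) = 1/8; P(data | r = 2) = (2/8)(6/7)(5/6) = 5/28; P(data | r = 3) = (3/8)(5/7)(4/6) = 5/28; P(data | r = 4) = (4/8)(4/7)(3/6) = 1/7; P(data | r = 5) = (5/8)(3/7)(2/6) = 5/56; P(data | r = 7) = (7/8)(1/7)(0/6) = 0.
Weighting by the prior gives 1/15 · 1/8 = 1/120, 1/5 · 5/28 = 1/28, 4/15 · 5/28 = 1/21, 2/15 · 1/7 = 2/105, 1/5 · 5/56 = 1/56, 2/15 · 0 = 0; with total 9/70.
By Bayes' rule, P(r = 2 | data) = (1/28) / (9/70) = 5/18.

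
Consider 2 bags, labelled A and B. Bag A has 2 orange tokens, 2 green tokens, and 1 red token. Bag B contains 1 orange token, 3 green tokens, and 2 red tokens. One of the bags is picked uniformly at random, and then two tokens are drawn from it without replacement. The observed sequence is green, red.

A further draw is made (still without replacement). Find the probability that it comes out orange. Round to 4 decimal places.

0.3889

Compute the likelihood of the observed sequence for each case: P(data | bag A) = (2/5)(1/4) = 1/10; P(data | bag B) = (3/6)(2/5) = 1/5.
Weighting by the prior gives 1/2 · 1/10 = 1/20, 1/2 · 1/5 = 1/10; summing to 3/20.
Normalising, the posterior is P(bag A | data) = 1/3, P(bag B | data) = 2/3.
The predictive probability is P(orange next | data) = (2/3)(1/3) + (1/4)(2/3) = 7/18.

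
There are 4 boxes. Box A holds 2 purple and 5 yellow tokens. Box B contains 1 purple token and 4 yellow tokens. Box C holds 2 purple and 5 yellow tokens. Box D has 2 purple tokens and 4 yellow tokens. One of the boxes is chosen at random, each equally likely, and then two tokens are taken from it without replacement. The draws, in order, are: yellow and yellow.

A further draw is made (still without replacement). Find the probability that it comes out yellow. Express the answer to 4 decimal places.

The likelihood of the observed sequence under each hypothesis: P(data | box A) = (5/7)(4/6) = 10/21; P(data | box B) = (4/5)(3/4) = 3/5; P(data | box C) = (5/7)(4/6) = 10/21; P(data | box D) = (4/6)(3/5) = 2/5.
Weighting by the prior gives 1/4 · 10/21 = 5/42, 1/4 · 3/5 = 3/20, 1/4 · 10/21 = 5/42, 1/4 · 2/5 = 1/10; summing to 41/84.
Normalising, the posterior is P(box A | data) = 10/41, P(box B | data) = 63/205, P(box C | data) = 10/41, P(box D | data) = 42/205.
Averaging over the posterior, P(yellow next | data) = (3/5)(10/41) + (2/3)(63/205) + (3/5)(10/41) + (1/2)(42/205) = 3/5.

0.6000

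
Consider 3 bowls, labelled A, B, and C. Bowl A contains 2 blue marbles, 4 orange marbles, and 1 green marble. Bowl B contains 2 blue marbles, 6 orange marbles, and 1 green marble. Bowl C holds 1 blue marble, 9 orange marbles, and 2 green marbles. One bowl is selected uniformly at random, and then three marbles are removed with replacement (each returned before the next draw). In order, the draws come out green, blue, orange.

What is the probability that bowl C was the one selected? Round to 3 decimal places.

The likelihood of the observed sequence under each hypothesis: P(data | bowl A) = (1/7)(2/7)(4/7) = 0.023324; P(data | bowl B) = (1/9)(2/9)(6/9) = 0.016461; P(data | bowl C) = (2/12)(1/12)(9/12) = 0.010417.
The prior-weighted likelihoods are 1/3 · 0.023324 = 0.0077745, 1/3 · 0.016461 = 0.005487, 1/3 · 0.010417 = 0.0034722; these sum to 0.016734.
So P(bowl C | data) = (0.0034722) / (0.016734) = 0.2075.

0.207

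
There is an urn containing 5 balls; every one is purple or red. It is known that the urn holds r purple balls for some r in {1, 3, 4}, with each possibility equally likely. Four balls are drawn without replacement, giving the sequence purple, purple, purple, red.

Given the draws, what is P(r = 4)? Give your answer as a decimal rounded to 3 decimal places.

0.667

For each hypothesis, P(data | H) works out to: P(data | r = 1) = (1/5)(0/4) = 0; P(data | r = 3) = (3/5)(2/4)(1/3)(2/2) = 1/10; P(data | r = 4) = (4/5)(3/4)(2/3)(1/2) = 1/5.
Weighting by the prior gives 1/3 · 0 = 0, 1/3 · 1/10 = 1/30, 1/3 · 1/5 = 1/15; these sum to 1/10.
By Bayes' rule, P(r = 4 | data) = (1/15) / (1/10) = 2/3.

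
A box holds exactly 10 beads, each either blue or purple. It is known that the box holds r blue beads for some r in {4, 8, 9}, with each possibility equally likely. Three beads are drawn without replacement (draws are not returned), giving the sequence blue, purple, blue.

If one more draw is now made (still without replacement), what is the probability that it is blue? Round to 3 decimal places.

0.737

For each hypothesis, P(data | H) works out to: P(data | r = 4) = (4/10)(6/9)(3/8) = 1/10; P(data | r = 8) = (8/10)(2/9)(7/8) = 7/45; P(data | r = 9) = (9/10)(1/9)(8/8) = 1/10.
Multiplying each by its prior: 1/3 · 1/10 = 1/30, 1/3 · 7/45 = 7/135, 1/3 · 1/10 = 1/30; summing to 16/135.
Normalising, the posterior is P(r = 4 | data) = 9/32, P(r = 8 | data) = 7/16, P(r = 9 | data) = 9/32.
So P(blue next | data) = Σ P(blue next | H) P(H | data) = (2/7)(9/32) + (6/7)(7/16) + (1)(9/32) = 165/224.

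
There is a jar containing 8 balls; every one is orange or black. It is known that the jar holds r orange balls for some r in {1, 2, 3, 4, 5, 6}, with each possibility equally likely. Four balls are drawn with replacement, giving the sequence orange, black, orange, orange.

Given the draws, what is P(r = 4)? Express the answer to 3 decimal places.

0.204

Under each hypothesis, the probability of the observed sequence is: P(data | r = 1) = (1/8)(7/8)(1/8)(1/8) = 0.001709; P(data | r = 2) = (2/8)(6/8)(2/8)(2/8) = 0.011719; P(data | r = 3) = (3/8)(5/8)(3/8)(3/8) = 0.032959; P(data | r = 4) = (4/8)(4/8)(4/8)(4/8) = 0.0625; P(data | r = 5) = (5/8)(3/8)(5/8)(5/8) = 0.091553; P(data | r = 6) = (6/8)(2/8)(6/8)(6/8) = 0.10547.
Multiplying each by its prior: 1/6 · 0.001709 = 0.00028483, 1/6 · 0.011719 = 0.0019531, 1/6 · 0.032959 = 0.0054932, 1/6 · 0.0625 = 0.010417, 1/6 · 0.091553 = 0.015259, 1/6 · 0.10547 = 0.017578; these sum to 0.050985.
Hence P(r = 4 | data) = (0.010417) / (0.050985) = 0.20431.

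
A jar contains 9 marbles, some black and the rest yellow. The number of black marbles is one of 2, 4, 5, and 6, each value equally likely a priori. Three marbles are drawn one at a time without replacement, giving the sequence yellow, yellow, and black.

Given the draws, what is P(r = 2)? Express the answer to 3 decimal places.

The likelihood of the observed sequence under each hypothesis: P(data | r = 2) = (7/9)(6/8)(2/7) = 1/6; P(data | r = 4) = (5/9)(4/8)(4/7) = 10/63; P(data | r = 5) = (4/9)(3/8)(5/7) = 5/42; P(data | r = 6) = (3/9)(2/8)(6/7) = 1/14.
Multiplying each by its prior: 1/4 · 1/6 = 1/24, 1/4 · 10/63 = 5/126, 1/4 · 5/42 = 5/168, 1/4 · 1/14 = 1/56; with total 65/504.
By Bayes' rule, P(r = 2 | data) = (1/24) / (65/504) = 21/65.

0.323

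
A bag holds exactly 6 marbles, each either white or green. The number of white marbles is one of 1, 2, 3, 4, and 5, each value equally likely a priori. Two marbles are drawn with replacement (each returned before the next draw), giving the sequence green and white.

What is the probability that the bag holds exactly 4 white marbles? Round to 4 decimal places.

The likelihood of the observed sequence under each hypothesis: P(data | r = 1) = (5/6)(1/6) = 5/36; P(data | r = 2) = (4/6)(2/6) = 2/9; P(data | r = 3) = (3/6)(3/6) = 1/4; P(data | r = 4) = (2/6)(4/6) = 2/9; P(data | r = 5) = (1/6)(5/6) = 5/36.
Multiplying each by its prior: 1/5 · 5/36 = 1/36, 1/5 · 2/9 = 2/45, 1/5 · 1/4 = 1/20, 1/5 · 2/9 = 2/45, 1/5 · 5/36 = 1/36; these sum to 7/36.
Therefore the posterior P(r = 4 | data) = (2/45) / (7/36) = 8/35.

0.2286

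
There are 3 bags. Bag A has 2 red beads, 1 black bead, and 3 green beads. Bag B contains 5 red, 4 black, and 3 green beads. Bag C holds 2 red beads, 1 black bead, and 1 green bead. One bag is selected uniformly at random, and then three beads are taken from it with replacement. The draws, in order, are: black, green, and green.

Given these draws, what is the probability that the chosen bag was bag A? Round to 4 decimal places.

0.5333

Under each hypothesis, the probability of the observed sequence is: P(data | bag A) = (1/6)(3/6)(3/6) = 1/24; P(data | bag B) = (4/12)(3/12)(3/12) = 1/48; P(data | bag C) = (1/4)(1/4)(1/4) = 1/64.
Weighting by the prior gives 1/3 · 1/24 = 1/72, 1/3 · 1/48 = 1/144, 1/3 · 1/64 = 1/192; with total 5/192.
Therefore the posterior P(bag A | data) = (1/72) / (5/192) = 8/15.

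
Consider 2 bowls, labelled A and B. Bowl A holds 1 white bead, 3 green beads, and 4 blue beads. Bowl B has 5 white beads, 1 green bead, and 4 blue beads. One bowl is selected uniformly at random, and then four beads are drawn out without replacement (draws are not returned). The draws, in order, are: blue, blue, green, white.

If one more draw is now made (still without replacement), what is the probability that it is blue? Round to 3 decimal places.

0.440

The likelihood of the observed sequence under each hypothesis: P(data | bowl A) = (4/8)(3/7)(3/6)(1/5) = 3/140; P(data | bowl B) = (4/10)(3/9)(1/8)(5/7) = 1/84.
Multiplying each by its prior: 1/2 · 3/140 = 3/280, 1/2 · 1/84 = 1/168; these sum to 1/60.
Normalising, the posterior is P(bowl A | data) = 9/14, P(bowl B | data) = 5/14.
The predictive probability is P(blue next | data) = (1/2)(9/14) + (1/3)(5/14) = 37/84.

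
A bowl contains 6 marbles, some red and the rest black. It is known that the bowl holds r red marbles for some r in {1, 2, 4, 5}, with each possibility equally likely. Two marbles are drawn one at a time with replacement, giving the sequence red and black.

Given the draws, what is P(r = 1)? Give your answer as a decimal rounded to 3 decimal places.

0.192

For each hypothesis, P(data | H) works out to: P(data | r = 1) = (1/6)(5/6) = 5/36; P(data | r = 2) = (2/6)(4/6) = 2/9; P(data | r = 4) = (4/6)(2/6) = 2/9; P(data | r = 5) = (5/6)(1/6) = 5/36.
Weighting by the prior gives 1/4 · 5/36 = 5/144, 1/4 · 2/9 = 1/18, 1/4 · 2/9 = 1/18, 1/4 · 5/36 = 5/144; summing to 13/72.
So P(r = 1 | data) = (5/144) / (13/72) = 5/26.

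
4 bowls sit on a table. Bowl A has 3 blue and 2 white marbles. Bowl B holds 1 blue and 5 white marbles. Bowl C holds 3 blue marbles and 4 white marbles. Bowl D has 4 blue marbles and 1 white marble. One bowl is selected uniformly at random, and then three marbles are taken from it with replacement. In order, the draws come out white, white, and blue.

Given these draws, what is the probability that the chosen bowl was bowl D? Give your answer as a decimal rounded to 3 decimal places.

The likelihood of the observed sequence under each hypothesis: P(data | bowl A) = (2/5)(2/5)(3/5) = 0.096; P(data | bowl B) = (5/6)(5/6)(1/6) = 0.11574; P(data | bowl C) = (4/7)(4/7)(3/7) = 0.13994; P(data | bowl D) = (1/5)(1/5)(4/5) = 0.032.
Multiplying each by its prior: 1/4 · 0.096 = 0.024, 1/4 · 0.11574 = 0.028935, 1/4 · 0.13994 = 0.034985, 1/4 · 0.032 = 0.008; these sum to 0.095921.
Therefore the posterior P(bowl D | data) = (0.008) / (0.095921) = 0.083402.

0.083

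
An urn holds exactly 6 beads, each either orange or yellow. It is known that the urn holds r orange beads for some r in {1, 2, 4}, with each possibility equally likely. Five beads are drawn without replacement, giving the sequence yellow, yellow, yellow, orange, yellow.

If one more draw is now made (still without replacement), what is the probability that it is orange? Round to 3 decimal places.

The likelihood of the observed sequence under each hypothesis: P(data | r = 1) = (5/6)(4/5)(3/4)(1/3)(2/2) = 1/6; P(data | r = 2) = (4/6)(3/5)(2/4)(2/3)(1/2) = 1/15; P(data | r = 4) = (2/6)(1/5)(0/4) = 0.
Weighting by the prior gives 1/3 · 1/6 = 1/18, 1/3 · 1/15 = 1/45, 1/3 · 0 = 0; with total 7/90.
Dividing through by the total gives posterior P(r = 1 | data) = 5/7, P(r = 2 | data) = 2/7, P(r = 4 | data) = 0.
The predictive probability is P(orange next | data) = (0)(5/7) + (1)(2/7) = 2/7.

0.286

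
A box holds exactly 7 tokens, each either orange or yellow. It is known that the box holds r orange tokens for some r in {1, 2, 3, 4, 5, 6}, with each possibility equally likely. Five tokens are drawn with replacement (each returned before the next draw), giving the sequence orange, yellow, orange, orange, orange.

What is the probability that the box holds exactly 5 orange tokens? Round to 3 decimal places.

Compute the likelihood of the observed sequence for each case: P(data | r = 1) = (1/7)(6/7)(1/7)(1/7)(1/7) = 0.00035699; P(data | r = 2) = (2/7)(5/7)(2/7)(2/7)(2/7) = 0.0047599; P(data | r = 3) = (3/7)(4/7)(3/7)(3/7)(3/7) = 0.019278; P(data | r = 4) = (4/7)(3/7)(4/7)(4/7)(4/7) = 0.045695; P(data | r = 5) = (5/7)(2/7)(5/7)(5/7)(5/7) = 0.074374; P(data | r = 6) = (6/7)(1/7)(6/7)(6/7)(6/7) = 0.077111.
The prior-weighted likelihoods are 1/6 · 0.00035699 = 5.9499e-05, 1/6 · 0.0047599 = 0.00079332, 1/6 · 0.019278 = 0.0032129, 1/6 · 0.045695 = 0.0076159, 1/6 · 0.074374 = 0.012396, 1/6 · 0.077111 = 0.012852; summing to 0.036929.
Therefore the posterior P(r = 5 | data) = (0.012396) / (0.036929) = 0.33566.

0.336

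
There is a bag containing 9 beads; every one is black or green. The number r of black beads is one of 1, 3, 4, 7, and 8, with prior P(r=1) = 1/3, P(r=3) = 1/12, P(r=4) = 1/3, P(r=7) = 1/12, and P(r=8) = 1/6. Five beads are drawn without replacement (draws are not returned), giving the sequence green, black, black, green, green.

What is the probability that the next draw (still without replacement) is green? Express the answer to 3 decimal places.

Compute the likelihood of the observed sequence for each case: P(data | r = 1) = (8/9)(1/8)(0/7) = 0; P(data | r = 3) = (6/9)(3/8)(2/7)(5/6)(4/5) = 1/21; P(data | r = 4) = (5/9)(4/8)(3/7)(4/6)(3/5) = 1/21; P(data | r = 7) = (2/9)(7/8)(6/7)(1/6)(0/5) = 0; P(data | r = 8) = (1/9)(8/8)(7/7)(0/6) = 0.
Weighting by the prior gives 1/3 · 0 = 0, 1/12 · 1/21 = 1/252, 1/3 · 1/21 = 1/63, 1/12 · 0 = 0, 1/6 · 0 = 0; these sum to 5/252.
Dividing through by the total gives posterior P(r = 1 | data) = 0, P(r = 3 | data) = 1/5, P(r = 4 | data) = 4/5, P(r = 7 | data) = 0, P(r = 8 | data) = 0.
So P(green next | data) = Σ P(green next | H) P(H | data) = (3/4)(1/5) + (1/2)(4/5) = 11/20.

0.550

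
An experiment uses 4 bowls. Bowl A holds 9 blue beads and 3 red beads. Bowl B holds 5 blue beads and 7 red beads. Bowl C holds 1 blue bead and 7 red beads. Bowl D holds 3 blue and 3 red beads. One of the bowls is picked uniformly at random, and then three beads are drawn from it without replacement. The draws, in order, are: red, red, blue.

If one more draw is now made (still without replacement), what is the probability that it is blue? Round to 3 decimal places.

Under each hypothesis, the probability of the observed sequence is: P(data | bowl A) = (3/12)(2/11)(9/10) = 9/220; P(data | bowl B) = (7/12)(6/11)(5/10) = 7/44; P(data | bowl C) = (7/8)(6/7)(1/6) = 1/8; P(data | bowl D) = (3/6)(2/5)(3/4) = 3/20.
The prior-weighted likelihoods are 1/4 · 9/220 = 9/880, 1/4 · 7/44 = 7/176, 1/4 · 1/8 = 1/32, 1/4 · 3/20 = 3/80; these sum to 19/160.
Dividing through by the total gives posterior P(bowl A | data) = 0.086124, P(bowl B | data) = 0.33493, P(bowl C | data) = 0.26316, P(bowl D | data) = 0.31579.
The predictive probability is P(blue next | data) = (8/9)(0.086124) + (4/9)(0.33493) + (0)(0.26316) + (2/3)(0.31579) = 0.43594.

0.436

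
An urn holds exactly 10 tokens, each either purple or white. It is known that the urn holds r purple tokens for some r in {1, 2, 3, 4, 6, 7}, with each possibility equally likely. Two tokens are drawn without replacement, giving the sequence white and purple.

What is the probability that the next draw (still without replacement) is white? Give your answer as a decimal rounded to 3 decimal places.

0.591

For each hypothesis, P(data | H) works out to: P(data | r = 1) = (9/10)(1/9) = 1/10; P(data | r = 2) = (8/10)(2/9) = 8/45; P(data | r = 3) = (7/10)(3/9) = 7/30; P(data | r = 4) = (6/10)(4/9) = 4/15; P(data | r = 6) = (4/10)(6/9) = 4/15; P(data | r = 7) = (3/10)(7/9) = 7/30.
Multiplying each by its prior: 1/6 · 1/10 = 1/60, 1/6 · 8/45 = 4/135, 1/6 · 7/30 = 7/180, 1/6 · 4/15 = 2/45, 1/6 · 4/15 = 2/45, 1/6 · 7/30 = 7/180; these sum to 23/108.
The posterior is then P(r = 1 | data) = 9/115, P(r = 2 | data) = 16/115, P(r = 3 | data) = 21/115, P(r = 4 | data) = 24/115, P(r = 6 | data) = 24/115, P(r = 7 | data) = 21/115.
Averaging over the posterior, P(white next | data) = (1)(9/115) + (7/8)(16/115) + (3/4)(21/115) + (5/8)(24/115) + (3/8)(24/115) + (1/4)(21/115) = 68/115.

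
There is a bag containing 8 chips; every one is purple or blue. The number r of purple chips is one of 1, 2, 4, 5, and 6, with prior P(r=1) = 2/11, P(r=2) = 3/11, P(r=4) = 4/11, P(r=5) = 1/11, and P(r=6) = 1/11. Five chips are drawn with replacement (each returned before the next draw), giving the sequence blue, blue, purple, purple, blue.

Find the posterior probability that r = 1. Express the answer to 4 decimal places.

The likelihood of the observed sequence under each hypothesis: P(data | r = 1) = (7/8)(7/8)(1/8)(1/8)(7/8) = 0.010468; P(data | r = 2) = (6/8)(6/8)(2/8)(2/8)(6/8) = 0.026367; P(data | r = 4) = (4/8)(4/8)(4/8)(4/8)(4/8) = 0.03125; P(data | r = 5) = (3/8)(3/8)(5/8)(5/8)(3/8) = 0.020599; P(data | r = 6) = (2/8)(2/8)(6/8)(6/8)(2/8) = 0.0087891.
Weighting by the prior gives 2/11 · 0.010468 = 0.0019032, 3/11 · 0.026367 = 0.0071911, 4/11 · 0.03125 = 0.011364, 1/11 · 0.020599 = 0.0018727, 1/11 · 0.0087891 = 0.00079901; summing to 0.02313.
Hence P(r = 1 | data) = (0.0019032) / (0.02313) = 0.082284.

0.0823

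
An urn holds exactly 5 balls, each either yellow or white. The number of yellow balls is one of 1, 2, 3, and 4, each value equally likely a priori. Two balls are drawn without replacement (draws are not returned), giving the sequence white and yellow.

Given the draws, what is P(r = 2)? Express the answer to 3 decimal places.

Under each hypothesis, the probability of the observed sequence is: P(data | r = 1) = (4/5)(1/4) = 1/5; P(data | r = 2) = (3/5)(2/4) = 3/10; P(data | r = 3) = (2/5)(3/4) = 3/10; P(data | r = 4) = (1/5)(4/4) = 1/5.
Weighting by the prior gives 1/4 · 1/5 = 1/20, 1/4 · 3/10 = 3/40, 1/4 · 3/10 = 3/40, 1/4 · 1/5 = 1/20; summing to 1/4.
So P(r = 2 | data) = (3/40) / (1/4) = 3/10.

0.300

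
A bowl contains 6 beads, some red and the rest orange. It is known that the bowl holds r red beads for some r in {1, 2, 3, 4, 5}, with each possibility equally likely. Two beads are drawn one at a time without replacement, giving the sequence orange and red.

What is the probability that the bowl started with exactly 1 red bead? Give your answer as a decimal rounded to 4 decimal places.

For each hypothesis, P(data | H) works out to: P(data | r = 1) = (5/6)(1/5) = 1/6; P(data | r = 2) = (4/6)(2/5) = 4/15; P(data | r = 3) = (3/6)(3/5) = 3/10; P(data | r = 4) = (2/6)(4/5) = 4/15; P(data | r = 5) = (1/6)(5/5) = 1/6.
The prior-weighted likelihoods are 1/5 · 1/6 = 1/30, 1/5 · 4/15 = 4/75, 1/5 · 3/10 = 3/50, 1/5 · 4/15 = 4/75, 1/5 · 1/6 = 1/30; summing to 7/30.
So P(r = 1 | data) = (1/30) / (7/30) = 1/7.

0.1429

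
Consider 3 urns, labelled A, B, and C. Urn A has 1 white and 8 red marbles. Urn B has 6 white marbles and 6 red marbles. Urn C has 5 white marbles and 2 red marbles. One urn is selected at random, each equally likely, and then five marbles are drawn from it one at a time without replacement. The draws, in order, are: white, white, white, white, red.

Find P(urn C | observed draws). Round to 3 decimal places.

0.807

Compute the likelihood of the observed sequence for each case: P(data | urn A) = (1/9)(0/8) = 0; P(data | urn B) = (6/12)(5/11)(4/10)(3/9)(6/8) = 0.022727; P(data | urn C) = (5/7)(4/6)(3/5)(2/4)(2/3) = 0.095238.
The prior-weighted likelihoods are 1/3 · 0 = 0, 1/3 · 0.022727 = 0.0075758, 1/3 · 0.095238 = 0.031746; with total 0.039322.
Therefore the posterior P(urn C | data) = (0.031746) / (0.039322) = 0.80734.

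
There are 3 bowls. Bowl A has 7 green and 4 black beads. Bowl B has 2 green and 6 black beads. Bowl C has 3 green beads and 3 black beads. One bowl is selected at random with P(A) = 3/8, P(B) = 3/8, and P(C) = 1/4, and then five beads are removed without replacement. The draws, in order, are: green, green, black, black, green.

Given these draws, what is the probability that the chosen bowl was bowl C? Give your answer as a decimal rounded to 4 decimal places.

Compute the likelihood of the observed sequence for each case: P(data | bowl A) = (7/11)(6/10)(4/9)(3/8)(5/7) = 1/22; P(data | bowl B) = (2/8)(1/7)(6/6)(5/5)(0/4) = 0; P(data | bowl C) = (3/6)(2/5)(3/4)(2/3)(1/2) = 1/20.
Multiplying each by its prior: 3/8 · 1/22 = 3/176, 3/8 · 0 = 0, 1/4 · 1/20 = 1/80; these sum to 13/440.
Hence P(bowl C | data) = (1/80) / (13/440) = 11/26.

0.4231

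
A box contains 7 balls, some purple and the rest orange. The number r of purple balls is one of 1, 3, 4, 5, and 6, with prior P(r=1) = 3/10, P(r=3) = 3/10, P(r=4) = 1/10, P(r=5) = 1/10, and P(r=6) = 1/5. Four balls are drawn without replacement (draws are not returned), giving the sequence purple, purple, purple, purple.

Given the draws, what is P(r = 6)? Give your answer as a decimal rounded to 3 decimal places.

Under each hypothesis, the probability of the observed sequence is: P(data | r = 1) = (1/7)(0/6) = 0; P(data | r = 3) = (3/7)(2/6)(1/5)(0/4) = 0; P(data | r = 4) = (4/7)(3/6)(2/5)(1/4) = 1/35; P(data | r = 5) = (5/7)(4/6)(3/5)(2/4) = 1/7; P(data | r = 6) = (6/7)(5/6)(4/5)(3/4) = 3/7.
Multiplying each by its prior: 3/10 · 0 = 0, 3/10 · 0 = 0, 1/10 · 1/35 = 1/350, 1/10 · 1/7 = 1/70, 1/5 · 3/7 = 3/35; these sum to 18/175.
By Bayes' rule, P(r = 6 | data) = (3/35) / (18/175) = 5/6.

0.833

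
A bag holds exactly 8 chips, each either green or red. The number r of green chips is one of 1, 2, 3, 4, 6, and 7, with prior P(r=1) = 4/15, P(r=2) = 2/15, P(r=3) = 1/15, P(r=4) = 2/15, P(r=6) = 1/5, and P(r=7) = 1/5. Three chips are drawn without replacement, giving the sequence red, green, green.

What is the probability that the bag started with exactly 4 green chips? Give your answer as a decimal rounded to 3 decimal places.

Under each hypothesis, the probability of the observed sequence is: P(data | r = 1) = (7/8)(1/7)(0/6) = 0; P(data | r = 2) = (6/8)(2/7)(1/6) = 1/28; P(data | r = 3) = (5/8)(3/7)(2/6) = 5/56; P(data | r = 4) = (4/8)(4/7)(3/6) = 1/7; P(data | r = 6) = (2/8)(6/7)(5/6) = 5/28; P(data | r = 7) = (1/8)(7/7)(6/6) = 1/8.
Weighting by the prior gives 4/15 · 0 = 0, 2/15 · 1/28 = 1/210, 1/15 · 5/56 = 1/168, 2/15 · 1/7 = 2/105, 1/5 · 5/28 = 1/28, 1/5 · 1/8 = 1/40; with total 19/210.
Therefore the posterior P(r = 4 | data) = (2/105) / (19/210) = 4/19.

0.211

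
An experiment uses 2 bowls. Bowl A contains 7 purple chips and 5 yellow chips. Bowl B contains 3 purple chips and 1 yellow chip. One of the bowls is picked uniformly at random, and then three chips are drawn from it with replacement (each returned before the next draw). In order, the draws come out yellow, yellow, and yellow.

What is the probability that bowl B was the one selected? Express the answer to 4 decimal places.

Compute the likelihood of the observed sequence for each case: P(data | bowl A) = (5/12)(5/12)(5/12) = 0.072338; P(data | bowl B) = (1/4)(1/4)(1/4) = 0.015625.
The prior-weighted likelihoods are 1/2 · 0.072338 = 0.036169, 1/2 · 0.015625 = 0.0078125; these sum to 0.043981.
Therefore the posterior P(bowl B | data) = (0.0078125) / (0.043981) = 0.17763.

0.1776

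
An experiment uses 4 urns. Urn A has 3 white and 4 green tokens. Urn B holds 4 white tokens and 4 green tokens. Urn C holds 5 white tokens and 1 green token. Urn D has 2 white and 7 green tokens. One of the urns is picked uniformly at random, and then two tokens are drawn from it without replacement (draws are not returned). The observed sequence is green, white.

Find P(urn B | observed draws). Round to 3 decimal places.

0.306

The likelihood of the observed sequence under each hypothesis: P(data | urn A) = (4/7)(3/6) = 0.28571; P(data | urn B) = (4/8)(4/7) = 0.28571; P(data | urn C) = (1/6)(5/5) = 0.16667; P(data | urn D) = (7/9)(2/8) = 0.19444.
Multiplying each by its prior: 1/4 · 0.28571 = 0.071429, 1/4 · 0.28571 = 0.071429, 1/4 · 0.16667 = 0.041667, 1/4 · 0.19444 = 0.048611; with total 0.23313.
Therefore the posterior P(urn B | data) = (0.071429) / (0.23313) = 0.30638.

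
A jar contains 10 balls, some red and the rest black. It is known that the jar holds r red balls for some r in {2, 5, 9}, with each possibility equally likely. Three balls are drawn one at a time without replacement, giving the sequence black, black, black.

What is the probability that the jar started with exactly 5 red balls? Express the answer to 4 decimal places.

0.1515

Under each hypothesis, the probability of the observed sequence is: P(data | r = 2) = (8/10)(7/9)(6/8) = 7/15; P(data | r = 5) = (5/10)(4/9)(3/8) = 1/12; P(data | r = 9) = (1/10)(0/9) = 0.
The prior-weighted likelihoods are 1/3 · 7/15 = 7/45, 1/3 · 1/12 = 1/36, 1/3 · 0 = 0; these sum to 11/60.
By Bayes' rule, P(r = 5 | data) = (1/36) / (11/60) = 5/33.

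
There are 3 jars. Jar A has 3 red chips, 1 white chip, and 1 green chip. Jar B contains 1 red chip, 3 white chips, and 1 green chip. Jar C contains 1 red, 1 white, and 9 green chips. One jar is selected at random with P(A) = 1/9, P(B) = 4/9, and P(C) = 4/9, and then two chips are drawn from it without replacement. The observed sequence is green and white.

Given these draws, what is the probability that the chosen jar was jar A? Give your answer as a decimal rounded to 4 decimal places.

0.0512

Compute the likelihood of the observed sequence for each case: P(data | jar A) = (1/5)(1/4) = 1/20; P(data | jar B) = (1/5)(3/4) = 3/20; P(data | jar C) = (9/11)(1/10) = 9/110.
The prior-weighted likelihoods are 1/9 · 1/20 = 1/180, 4/9 · 3/20 = 1/15, 4/9 · 9/110 = 2/55; summing to 43/396.
By Bayes' rule, P(jar A | data) = (1/180) / (43/396) = 11/215.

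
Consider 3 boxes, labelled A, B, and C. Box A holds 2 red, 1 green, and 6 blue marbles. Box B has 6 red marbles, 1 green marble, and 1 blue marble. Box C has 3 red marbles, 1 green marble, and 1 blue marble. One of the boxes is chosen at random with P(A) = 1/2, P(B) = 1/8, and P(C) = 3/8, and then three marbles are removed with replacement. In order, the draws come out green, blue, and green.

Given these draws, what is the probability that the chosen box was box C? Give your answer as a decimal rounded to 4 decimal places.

0.4076

The likelihood of the observed sequence under each hypothesis: P(data | box A) = (1/9)(6/9)(1/9) = 0.0082305; P(data | box B) = (1/8)(1/8)(1/8) = 0.0019531; P(data | box C) = (1/5)(1/5)(1/5) = 0.008.
Weighting by the prior gives 1/2 · 0.0082305 = 0.0041152, 1/8 · 0.0019531 = 0.00024414, 3/8 · 0.008 = 0.003; with total 0.0073594.
By Bayes' rule, P(box C | data) = (0.003) / (0.0073594) = 0.40764.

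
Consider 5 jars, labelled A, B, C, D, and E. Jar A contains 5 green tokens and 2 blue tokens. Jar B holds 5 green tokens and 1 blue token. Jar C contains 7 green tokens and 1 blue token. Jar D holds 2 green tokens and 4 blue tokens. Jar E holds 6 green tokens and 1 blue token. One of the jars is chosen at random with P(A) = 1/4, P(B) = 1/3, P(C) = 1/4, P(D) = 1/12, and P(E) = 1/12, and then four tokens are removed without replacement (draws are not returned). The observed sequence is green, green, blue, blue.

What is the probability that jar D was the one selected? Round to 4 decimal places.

0.3182

The likelihood of the observed sequence under each hypothesis: P(data | jar A) = (5/7)(4/6)(2/5)(1/4) = 1/21; P(data | jar B) = (5/6)(4/5)(1/4)(0/3) = 0; P(data | jar C) = (7/8)(6/7)(1/6)(0/5) = 0; P(data | jar D) = (2/6)(1/5)(4/4)(3/3) = 1/15; P(data | jar E) = (6/7)(5/6)(1/5)(0/4) = 0.
Weighting by the prior gives 1/4 · 1/21 = 1/84, 1/3 · 0 = 0, 1/4 · 0 = 0, 1/12 · 1/15 = 1/180, 1/12 · 0 = 0; these sum to 11/630.
Therefore the posterior P(jar D | data) = (1/180) / (11/630) = 7/22.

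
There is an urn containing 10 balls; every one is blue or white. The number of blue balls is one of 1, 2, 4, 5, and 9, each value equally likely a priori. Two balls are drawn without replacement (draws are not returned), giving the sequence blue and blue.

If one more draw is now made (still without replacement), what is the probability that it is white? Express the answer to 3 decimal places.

0.307

The likelihood of the observed sequence under each hypothesis: P(data | r = 1) = (1/10)(0/9) = 0; P(data | r = 2) = (2/10)(1/9) = 1/45; P(data | r = 4) = (4/10)(3/9) = 2/15; P(data | r = 5) = (5/10)(4/9) = 2/9; P(data | r = 9) = (9/10)(8/9) = 4/5.
Multiplying each by its prior: 1/5 · 0 = 0, 1/5 · 1/45 = 1/225, 1/5 · 2/15 = 2/75, 1/5 · 2/9 = 2/45, 1/5 · 4/5 = 4/25; with total 53/225.
Dividing through by the total gives posterior P(r = 1 | data) = 0, P(r = 2 | data) = 1/53, P(r = 4 | data) = 6/53, P(r = 5 | data) = 10/53, P(r = 9 | data) = 36/53.
The predictive probability is P(white next | data) = (1)(1/53) + (3/4)(6/53) + (5/8)(10/53) + (1/8)(36/53) = 65/212.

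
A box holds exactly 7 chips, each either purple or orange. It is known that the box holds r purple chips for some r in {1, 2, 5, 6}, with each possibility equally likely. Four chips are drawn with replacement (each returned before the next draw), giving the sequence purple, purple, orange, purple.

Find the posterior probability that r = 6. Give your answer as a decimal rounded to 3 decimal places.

0.422

Compute the likelihood of the observed sequence for each case: P(data | r = 1) = (1/7)(1/7)(6/7)(1/7) = 0.002499; P(data | r = 2) = (2/7)(2/7)(5/7)(2/7) = 0.01666; P(data | r = 5) = (5/7)(5/7)(2/7)(5/7) = 0.10412; P(data | r = 6) = (6/7)(6/7)(1/7)(6/7) = 0.089963.
Weighting by the prior gives 1/4 · 0.002499 = 0.00062474, 1/4 · 0.01666 = 0.0041649, 1/4 · 0.10412 = 0.026031, 1/4 · 0.089963 = 0.022491; with total 0.053311.
So P(r = 6 | data) = (0.022491) / (0.053311) = 0.42188.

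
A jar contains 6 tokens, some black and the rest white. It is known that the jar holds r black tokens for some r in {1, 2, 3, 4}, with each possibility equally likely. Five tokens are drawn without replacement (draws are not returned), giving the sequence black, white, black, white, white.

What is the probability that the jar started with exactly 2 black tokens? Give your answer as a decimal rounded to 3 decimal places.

0.571

For each hypothesis, P(data | H) works out to: P(data | r = 1) = (1/6)(5/5)(0/4) = 0; P(data | r = 2) = (2/6)(4/5)(1/4)(3/3)(2/2) = 1/15; P(data | r = 3) = (3/6)(3/5)(2/4)(2/3)(1/2) = 1/20; P(data | r = 4) = (4/6)(2/5)(3/4)(1/3)(0/2) = 0.
The prior-weighted likelihoods are 1/4 · 0 = 0, 1/4 · 1/15 = 1/60, 1/4 · 1/20 = 1/80, 1/4 · 0 = 0; with total 7/240.
Hence P(r = 2 | data) = (1/60) / (7/240) = 4/7.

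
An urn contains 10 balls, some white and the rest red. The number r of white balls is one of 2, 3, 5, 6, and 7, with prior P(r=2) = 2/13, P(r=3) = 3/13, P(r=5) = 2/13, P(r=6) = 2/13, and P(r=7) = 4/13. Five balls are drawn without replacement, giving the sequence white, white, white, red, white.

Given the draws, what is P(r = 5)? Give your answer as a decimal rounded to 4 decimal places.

0.0847

Under each hypothesis, the probability of the observed sequence is: P(data | r = 2) = (2/10)(1/9)(0/8) = 0; P(data | r = 3) = (3/10)(2/9)(1/8)(7/7)(0/6) = 0; P(data | r = 5) = (5/10)(4/9)(3/8)(5/7)(2/6) = 0.019841; P(data | r = 6) = (6/10)(5/9)(4/8)(4/7)(3/6) = 0.047619; P(data | r = 7) = (7/10)(6/9)(5/8)(3/7)(4/6) = 0.083333.
Weighting by the prior gives 2/13 · 0 = 0, 3/13 · 0 = 0, 2/13 · 0.019841 = 0.0030525, 2/13 · 0.047619 = 0.007326, 4/13 · 0.083333 = 0.025641; these sum to 0.03602.
Hence P(r = 5 | data) = (0.0030525) / (0.03602) = 0.084746.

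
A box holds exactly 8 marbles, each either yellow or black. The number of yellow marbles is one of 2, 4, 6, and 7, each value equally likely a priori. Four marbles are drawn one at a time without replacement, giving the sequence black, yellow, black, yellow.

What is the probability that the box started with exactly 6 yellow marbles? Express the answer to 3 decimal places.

Compute the likelihood of the observed sequence for each case: P(data | r = 2) = (6/8)(2/7)(5/6)(1/5) = 1/28; P(data | r = 4) = (4/8)(4/7)(3/6)(3/5) = 3/35; P(data | r = 6) = (2/8)(6/7)(1/6)(5/5) = 1/28; P(data | r = 7) = (1/8)(7/7)(0/6) = 0.
Weighting by the prior gives 1/4 · 1/28 = 1/112, 1/4 · 3/35 = 3/140, 1/4 · 1/28 = 1/112, 1/4 · 0 = 0; summing to 11/280.
By Bayes' rule, P(r = 6 | data) = (1/112) / (11/280) = 5/22.

0.227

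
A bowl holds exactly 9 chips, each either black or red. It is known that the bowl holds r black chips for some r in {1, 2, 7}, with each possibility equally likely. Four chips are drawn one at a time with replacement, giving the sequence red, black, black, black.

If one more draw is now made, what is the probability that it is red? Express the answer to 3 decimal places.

0.271

The likelihood of the observed sequence under each hypothesis: P(data | r = 1) = (8/9)(1/9)(1/9)(1/9) = 0.0012193; P(data | r = 2) = (7/9)(2/9)(2/9)(2/9) = 0.0085353; P(data | r = 7) = (2/9)(7/9)(7/9)(7/9) = 0.10456.
The prior-weighted likelihoods are 1/3 · 0.0012193 = 0.00040644, 1/3 · 0.0085353 = 0.0028451, 1/3 · 0.10456 = 0.034852; summing to 0.038104.
Dividing through by the total gives posterior P(r = 1 | data) = 0.010667, P(r = 2 | data) = 0.074667, P(r = 7 | data) = 0.91467.
Averaging over the posterior, P(red next | data) = (8/9)(0.010667) + (7/9)(0.074667) + (2/9)(0.91467) = 0.27081.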